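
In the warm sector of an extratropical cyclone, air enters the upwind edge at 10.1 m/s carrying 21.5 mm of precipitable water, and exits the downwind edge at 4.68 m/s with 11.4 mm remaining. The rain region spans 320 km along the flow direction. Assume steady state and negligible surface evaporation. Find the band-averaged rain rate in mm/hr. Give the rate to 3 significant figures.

Column moisture flux per unit crosswind length is F = V × PW.
Inflow: F_in = 10.1 × 21.5 = 217.15 mm·m/s
Outflow: F_out = 4.68 × 11.4 = 53.352 mm·m/s
Steady-state rate R = (F_in − F_out)/L = (217.15 − 53.352) / 320000 m = 5.119e-04 mm/s.
R = 5.119e-04 × 3600 = 1.84 mm/hr.

R ≈ 1.84 mm/hr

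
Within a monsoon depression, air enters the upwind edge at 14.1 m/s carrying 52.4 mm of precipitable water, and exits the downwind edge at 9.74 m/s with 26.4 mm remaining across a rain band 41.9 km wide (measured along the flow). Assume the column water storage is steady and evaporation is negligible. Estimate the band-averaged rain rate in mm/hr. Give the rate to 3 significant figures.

R ≈ 41.4 mm/hr

Column moisture flux per unit crosswind length is F = V × PW.
Inflow: F_in = 14.1 × 52.4 = 738.84 mm·m/s
Outflow: F_out = 9.74 × 26.4 = 257.136 mm·m/s
Steady-state rate R = (F_in − F_out)/L = (738.84 − 257.136) / 41900 m = 1.150e-02 mm/s.
R = 1.150e-02 × 3600 = 41.4 mm/hr.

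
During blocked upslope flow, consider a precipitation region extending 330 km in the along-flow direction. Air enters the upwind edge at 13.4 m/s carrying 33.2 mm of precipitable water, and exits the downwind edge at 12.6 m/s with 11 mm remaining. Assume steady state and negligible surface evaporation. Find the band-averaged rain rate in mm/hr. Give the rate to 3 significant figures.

R ≈ 3.34 mm/hr

Column moisture flux per unit crosswind length is F = V × PW.
Inflow: F_in = 13.4 × 33.2 = 444.88 mm·m/s
Outflow: F_out = 12.6 × 11 = 138.6 mm·m/s
Steady-state rate R = (F_in − F_out)/L = (444.88 − 138.6) / 330000 m = 9.281e-04 mm/s.
R = 9.281e-04 × 3600 = 3.34 mm/hr.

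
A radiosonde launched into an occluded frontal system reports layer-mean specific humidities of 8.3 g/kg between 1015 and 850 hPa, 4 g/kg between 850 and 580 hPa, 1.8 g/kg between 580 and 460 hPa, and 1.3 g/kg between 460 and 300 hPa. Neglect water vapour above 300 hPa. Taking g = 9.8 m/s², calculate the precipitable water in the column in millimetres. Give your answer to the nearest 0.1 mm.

PW ≈ 29.3 mm

Precipitable water is the column-integrated vapour mass per unit area: PW = (1/g) Σ q̄ Δp, with q in kg/kg and Δp in Pa (1 kg/m² of water = 1 mm).
Layer 1015–850 hPa: Δp = 165 hPa = 16500 Pa, q̄ = 0.0083 kg/kg → 0.0083 × 16500 / 9.8 = 13.97 mm
Layer 850–580 hPa: Δp = 270 hPa = 27000 Pa, q̄ = 0.004 kg/kg → 0.004 × 27000 / 9.8 = 11.02 mm
Layer 580–460 hPa: Δp = 120 hPa = 12000 Pa, q̄ = 0.0018 kg/kg → 0.0018 × 12000 / 9.8 = 2.20 mm
Layer 460–300 hPa: Δp = 160 hPa = 16000 Pa, q̄ = 0.0013 kg/kg → 0.0013 × 16000 / 9.8 = 2.12 mm
PW = 13.97 + 11.02 + 2.20 + 2.12 = 29.31 ≈ 29.3 mm.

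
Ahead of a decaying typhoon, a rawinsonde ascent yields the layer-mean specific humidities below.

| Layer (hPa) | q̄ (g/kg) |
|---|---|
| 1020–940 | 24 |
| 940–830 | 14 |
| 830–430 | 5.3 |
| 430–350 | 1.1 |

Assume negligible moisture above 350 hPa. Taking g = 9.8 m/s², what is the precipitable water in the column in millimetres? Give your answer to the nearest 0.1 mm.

PW ≈ 57.8 mm

Precipitable water is the column-integrated vapour mass per unit area: PW = (1/g) Σ q̄ Δp, with q in kg/kg and Δp in Pa (1 kg/m² of water = 1 mm).
Layer 1020–940 hPa: Δp = 80 hPa = 8000 Pa, q̄ = 0.024 kg/kg → 0.024 × 8000 / 9.8 = 19.59 mm
Layer 940–830 hPa: Δp = 110 hPa = 11000 Pa, q̄ = 0.014 kg/kg → 0.014 × 11000 / 9.8 = 15.71 mm
Layer 830–430 hPa: Δp = 400 hPa = 40000 Pa, q̄ = 0.0053 kg/kg → 0.0053 × 40000 / 9.8 = 21.63 mm
Layer 430–350 hPa: Δp = 80 hPa = 8000 Pa, q̄ = 0.0011 kg/kg → 0.0011 × 8000 / 9.8 = 0.90 mm
PW = 19.59 + 15.71 + 21.63 + 0.90 = 57.83 ≈ 57.8 mm.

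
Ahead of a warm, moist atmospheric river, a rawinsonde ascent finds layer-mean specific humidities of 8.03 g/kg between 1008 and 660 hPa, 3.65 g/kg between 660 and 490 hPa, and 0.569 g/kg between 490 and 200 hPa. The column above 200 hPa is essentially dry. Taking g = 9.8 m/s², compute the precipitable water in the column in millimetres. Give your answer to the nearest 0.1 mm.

PW ≈ 36.5 mm

Precipitable water is the column-integrated vapour mass per unit area: PW = (1/g) Σ q̄ Δp, with q in kg/kg and Δp in Pa (1 kg/m² of water = 1 mm).
Layer 1008–660 hPa: Δp = 348 hPa = 34800 Pa, q̄ = 0.00803 kg/kg → 0.00803 × 34800 / 9.8 = 28.51 mm
Layer 660–490 hPa: Δp = 170 hPa = 17000 Pa, q̄ = 0.00365 kg/kg → 0.00365 × 17000 / 9.8 = 6.33 mm
Layer 490–200 hPa: Δp = 290 hPa = 29000 Pa, q̄ = 0.000569 kg/kg → 0.000569 × 29000 / 9.8 = 1.68 mm
PW = 28.51 + 6.33 + 1.68 = 36.52 ≈ 36.5 mm.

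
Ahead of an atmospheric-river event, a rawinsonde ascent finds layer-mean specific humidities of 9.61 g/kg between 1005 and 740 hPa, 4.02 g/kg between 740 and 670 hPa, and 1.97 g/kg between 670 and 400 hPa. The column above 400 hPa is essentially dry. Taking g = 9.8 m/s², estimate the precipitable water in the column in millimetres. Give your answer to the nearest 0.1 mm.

Precipitable water is the column-integrated vapour mass per unit area: PW = (1/g) Σ q̄ Δp, with q in kg/kg and Δp in Pa (1 kg/m² of water = 1 mm).
Layer 1005–740 hPa: Δp = 265 hPa = 26500 Pa, q̄ = 0.00961 kg/kg → 0.00961 × 26500 / 9.8 = 25.99 mm
Layer 740–670 hPa: Δp = 70 hPa = 7000 Pa, q̄ = 0.00402 kg/kg → 0.00402 × 7000 / 9.8 = 2.87 mm
Layer 670–400 hPa: Δp = 270 hPa = 27000 Pa, q̄ = 0.00197 kg/kg → 0.00197 × 27000 / 9.8 = 5.43 mm
PW = 25.99 + 2.87 + 5.43 = 34.29 ≈ 34.3 mm.

PW ≈ 34.3 mm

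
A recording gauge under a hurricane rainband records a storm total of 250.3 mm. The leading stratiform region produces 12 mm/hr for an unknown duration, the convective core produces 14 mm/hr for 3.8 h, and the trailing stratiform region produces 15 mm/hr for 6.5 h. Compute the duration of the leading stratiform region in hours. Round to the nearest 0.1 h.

duration ≈ 8.3 h

Known phases: 14 × 3.8 + 15 × 6.5 = 53.2 + 97.5 = 150.7 mm.
Remaining depth = 250.3 − 150.7 = 99.6 mm.
Duration = 99.6 / 12 = 8.3 h.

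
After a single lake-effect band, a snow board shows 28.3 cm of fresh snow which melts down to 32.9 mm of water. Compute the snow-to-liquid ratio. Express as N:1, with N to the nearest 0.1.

Ratio = snow depth / SWE = 283 mm / 32.9 mm = 8.6, i.e. 8.6:1.

ratio ≈ 8.6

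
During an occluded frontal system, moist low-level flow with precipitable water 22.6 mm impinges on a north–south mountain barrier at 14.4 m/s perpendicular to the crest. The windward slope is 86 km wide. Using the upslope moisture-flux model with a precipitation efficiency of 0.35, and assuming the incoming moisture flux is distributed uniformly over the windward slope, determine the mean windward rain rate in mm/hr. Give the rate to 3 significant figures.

Incoming column moisture flux per unit ridge length: F = V × PW = 14.4 × 22.6 = 325.44 mm·m/s.
Spread over the 86 km slope with efficiency ε = 0.35: R = ε·F/W = 0.35 × 325.44 / 86000 m = 1.324e-03 mm/s.
R = 1.324e-03 × 3600 = 4.77 mm/hr.

R ≈ 4.77 mm/hr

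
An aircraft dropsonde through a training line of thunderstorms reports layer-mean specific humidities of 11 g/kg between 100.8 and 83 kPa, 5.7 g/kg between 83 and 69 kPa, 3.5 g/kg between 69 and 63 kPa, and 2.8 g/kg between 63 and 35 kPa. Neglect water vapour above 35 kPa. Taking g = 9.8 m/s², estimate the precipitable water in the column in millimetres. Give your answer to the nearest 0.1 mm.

PW ≈ 38.3 mm

Precipitable water is the column-integrated vapour mass per unit area: PW = (1/g) Σ q̄ Δp, with q in kg/kg and Δp in Pa (1 kg/m² of water = 1 mm).
Layer 100.8–83 kPa: Δp = 178 hPa = 17800 Pa, q̄ = 0.011 kg/kg → 0.011 × 17800 / 9.8 = 19.98 mm
Layer 83–69 kPa: Δp = 140 hPa = 14000 Pa, q̄ = 0.0057 kg/kg → 0.0057 × 14000 / 9.8 = 8.14 mm
Layer 69–63 kPa: Δp = 60 hPa = 6000 Pa, q̄ = 0.0035 kg/kg → 0.0035 × 6000 / 9.8 = 2.14 mm
Layer 63–35 kPa: Δp = 280 hPa = 28000 Pa, q̄ = 0.0028 kg/kg → 0.0028 × 28000 / 9.8 = 8.00 mm
PW = 19.98 + 8.14 + 2.14 + 8.00 = 38.26 ≈ 38.3 mm.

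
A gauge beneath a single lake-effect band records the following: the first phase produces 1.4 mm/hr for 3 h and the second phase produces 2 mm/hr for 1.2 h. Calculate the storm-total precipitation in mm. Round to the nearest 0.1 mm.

Total = Σ Rᵢ Δtᵢ = 1.4 × 3 + 2 × 1.2
      = 4.2 + 2.4 = 6.6 mm.

total ≈ 6.6 mm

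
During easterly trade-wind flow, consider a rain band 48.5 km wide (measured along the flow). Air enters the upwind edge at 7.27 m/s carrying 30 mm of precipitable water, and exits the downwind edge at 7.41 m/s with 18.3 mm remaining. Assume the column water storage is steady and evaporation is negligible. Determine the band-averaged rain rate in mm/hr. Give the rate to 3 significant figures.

Column moisture flux per unit crosswind length is F = V × PW.
Inflow: F_in = 7.27 × 30 = 218.1 mm·m/s
Outflow: F_out = 7.41 × 18.3 = 135.603 mm·m/s
Steady-state rate R = (F_in − F_out)/L = (218.1 − 135.603) / 48500 m = 1.701e-03 mm/s.
R = 1.701e-03 × 3600 = 6.12 mm/hr.

R ≈ 6.12 mm/hr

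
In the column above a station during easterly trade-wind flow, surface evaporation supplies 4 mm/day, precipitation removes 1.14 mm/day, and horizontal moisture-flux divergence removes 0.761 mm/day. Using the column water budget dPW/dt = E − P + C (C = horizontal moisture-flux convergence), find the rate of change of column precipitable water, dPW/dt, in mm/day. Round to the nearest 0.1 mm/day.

dPW/dt ≈ 2.1 mm/day

dPW/dt = E − P + C = 4 − 1.14 + (-0.761) = 2.1 mm/day.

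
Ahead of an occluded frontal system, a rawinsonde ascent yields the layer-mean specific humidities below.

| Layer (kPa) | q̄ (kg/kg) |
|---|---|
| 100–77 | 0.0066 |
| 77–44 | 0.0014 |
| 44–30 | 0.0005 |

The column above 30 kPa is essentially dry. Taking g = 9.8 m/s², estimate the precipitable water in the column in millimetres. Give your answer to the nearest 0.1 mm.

PW ≈ 20.9 mm

Precipitable water is the column-integrated vapour mass per unit area: PW = (1/g) Σ q̄ Δp, with q in kg/kg and Δp in Pa (1 kg/m² of water = 1 mm).
Layer 100–77 kPa: Δp = 230 hPa = 23000 Pa, q̄ = 0.0066 kg/kg → 0.0066 × 23000 / 9.8 = 15.49 mm
Layer 77–44 kPa: Δp = 330 hPa = 33000 Pa, q̄ = 0.0014 kg/kg → 0.0014 × 33000 / 9.8 = 4.71 mm
Layer 44–30 kPa: Δp = 140 hPa = 14000 Pa, q̄ = 0.0005 kg/kg → 0.0005 × 14000 / 9.8 = 0.71 mm
PW = 15.49 + 4.71 + 0.71 = 20.91 ≈ 20.9 mm.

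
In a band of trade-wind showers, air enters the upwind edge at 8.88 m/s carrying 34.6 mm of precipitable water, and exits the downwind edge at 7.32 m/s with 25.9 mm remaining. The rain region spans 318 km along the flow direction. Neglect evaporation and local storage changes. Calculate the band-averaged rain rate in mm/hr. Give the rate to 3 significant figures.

R ≈ 1.33 mm/hr

Column moisture flux per unit crosswind length is F = V × PW.
Inflow: F_in = 8.88 × 34.6 = 307.248 mm·m/s
Outflow: F_out = 7.32 × 25.9 = 189.588 mm·m/s
Steady-state rate R = (F_in − F_out)/L = (307.248 − 189.588) / 318000 m = 3.700e-04 mm/s.
R = 3.700e-04 × 3600 = 1.33 mm/hr.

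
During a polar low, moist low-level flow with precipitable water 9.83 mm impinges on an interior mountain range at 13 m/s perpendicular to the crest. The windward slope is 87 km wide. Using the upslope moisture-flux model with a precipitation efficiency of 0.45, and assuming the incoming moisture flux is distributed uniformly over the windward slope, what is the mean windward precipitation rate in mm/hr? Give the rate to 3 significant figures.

Incoming column moisture flux per unit ridge length: F = V × PW = 13 × 9.83 = 127.79 mm·m/s.
Spread over the 87 km slope with efficiency ε = 0.45: R = ε·F/W = 0.45 × 127.79 / 87000 m = 6.610e-04 mm/s.
R = 6.610e-04 × 3600 = 2.38 mm/hr.

R ≈ 2.38 mm/hr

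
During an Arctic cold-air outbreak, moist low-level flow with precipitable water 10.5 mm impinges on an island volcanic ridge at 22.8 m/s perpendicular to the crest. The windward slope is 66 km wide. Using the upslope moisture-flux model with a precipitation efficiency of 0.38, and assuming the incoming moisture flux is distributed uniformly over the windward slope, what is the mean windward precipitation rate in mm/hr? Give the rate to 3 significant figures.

R ≈ 4.96 mm/hr

Incoming column moisture flux per unit ridge length: F = V × PW = 22.8 × 10.5 = 239.4 mm·m/s.
Spread over the 66 km slope with efficiency ε = 0.38: R = ε·F/W = 0.38 × 239.4 / 66000 m = 1.378e-03 mm/s.
R = 1.378e-03 × 3600 = 4.96 mm/hr.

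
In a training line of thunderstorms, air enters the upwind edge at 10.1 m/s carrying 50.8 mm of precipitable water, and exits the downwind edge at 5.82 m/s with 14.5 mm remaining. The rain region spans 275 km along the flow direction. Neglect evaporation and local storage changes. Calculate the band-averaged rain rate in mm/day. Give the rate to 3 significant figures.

Column moisture flux per unit crosswind length is F = V × PW.
Inflow: F_in = 10.1 × 50.8 = 513.08 mm·m/s
Outflow: F_out = 5.82 × 14.5 = 84.39 mm·m/s
Steady-state rate R = (F_in − F_out)/L = (513.08 − 84.39) / 275000 m = 1.559e-03 mm/s.
R = 1.559e-03 × 3600 × 24 = 135 mm/day.

R ≈ 135 mm/day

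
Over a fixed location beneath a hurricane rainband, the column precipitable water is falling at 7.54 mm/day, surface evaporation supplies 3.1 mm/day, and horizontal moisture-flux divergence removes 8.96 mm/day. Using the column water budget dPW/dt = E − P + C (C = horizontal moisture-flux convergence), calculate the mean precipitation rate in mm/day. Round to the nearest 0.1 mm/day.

dPW/dt = -7.54 mm/day.
P = E + C − dPW/dt = 3.1 + (-8.96) − (-7.54) = 1.7 mm/day.

P ≈ 1.7 mm/day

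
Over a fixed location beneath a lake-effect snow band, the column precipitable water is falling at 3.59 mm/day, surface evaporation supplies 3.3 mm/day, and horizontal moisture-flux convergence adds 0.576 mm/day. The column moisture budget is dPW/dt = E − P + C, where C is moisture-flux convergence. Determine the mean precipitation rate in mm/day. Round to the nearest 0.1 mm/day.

dPW/dt = -3.59 mm/day.
P = E + C − dPW/dt = 3.3 + (0.576) − (-3.59) = 7.5 mm/day.

P ≈ 7.5 mm/day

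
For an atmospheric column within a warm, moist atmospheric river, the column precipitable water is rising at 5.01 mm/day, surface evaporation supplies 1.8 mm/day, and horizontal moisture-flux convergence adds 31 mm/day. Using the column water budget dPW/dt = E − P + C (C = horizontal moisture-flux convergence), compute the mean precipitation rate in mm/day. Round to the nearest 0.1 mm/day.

dPW/dt = +5.01 mm/day.
P = E + C − dPW/dt = 1.8 + (31) − (+5.01) = 27.8 mm/day.

P ≈ 27.8 mm/day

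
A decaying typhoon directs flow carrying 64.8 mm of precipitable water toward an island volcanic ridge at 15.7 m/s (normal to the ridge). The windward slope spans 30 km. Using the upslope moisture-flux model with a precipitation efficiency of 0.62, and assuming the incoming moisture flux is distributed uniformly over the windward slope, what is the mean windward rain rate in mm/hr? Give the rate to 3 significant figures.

R ≈ 75.7 mm/hr

Incoming column moisture flux per unit ridge length: F = V × PW = 15.7 × 64.8 = 1017.36 mm·m/s.
Spread over the 30 km slope with efficiency ε = 0.62: R = ε·F/W = 0.62 × 1017.36 / 30000 m = 2.103e-02 mm/s.
R = 2.103e-02 × 3600 = 75.7 mm/hr.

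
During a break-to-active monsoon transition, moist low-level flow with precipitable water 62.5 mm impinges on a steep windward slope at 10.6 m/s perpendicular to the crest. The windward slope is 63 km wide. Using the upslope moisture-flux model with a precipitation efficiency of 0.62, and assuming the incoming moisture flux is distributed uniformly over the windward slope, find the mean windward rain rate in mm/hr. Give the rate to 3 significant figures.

R ≈ 23.5 mm/hr

Incoming column moisture flux per unit ridge length: F = V × PW = 10.6 × 62.5 = 662.5 mm·m/s.
Spread over the 63 km slope with efficiency ε = 0.62: R = ε·F/W = 0.62 × 662.5 / 63000 m = 6.520e-03 mm/s.
R = 6.520e-03 × 3600 = 23.5 mm/hr.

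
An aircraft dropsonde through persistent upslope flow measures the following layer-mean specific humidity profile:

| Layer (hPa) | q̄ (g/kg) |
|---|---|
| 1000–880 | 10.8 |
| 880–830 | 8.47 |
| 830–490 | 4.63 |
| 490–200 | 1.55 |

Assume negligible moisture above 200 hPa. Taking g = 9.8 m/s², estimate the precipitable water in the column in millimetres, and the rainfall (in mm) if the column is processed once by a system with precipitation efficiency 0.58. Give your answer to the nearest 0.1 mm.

Precipitable water is the column-integrated vapour mass per unit area: PW = (1/g) Σ q̄ Δp, with q in kg/kg and Δp in Pa (1 kg/m² of water = 1 mm).
Layer 1000–880 hPa: Δp = 120 hPa = 12000 Pa, q̄ = 0.0108 kg/kg → 0.0108 × 12000 / 9.8 = 13.22 mm
Layer 880–830 hPa: Δp = 50 hPa = 5000 Pa, q̄ = 0.00847 kg/kg → 0.00847 × 5000 / 9.8 = 4.32 mm
Layer 830–490 hPa: Δp = 340 hPa = 34000 Pa, q̄ = 0.00463 kg/kg → 0.00463 × 34000 / 9.8 = 16.06 mm
Layer 490–200 hPa: Δp = 290 hPa = 29000 Pa, q̄ = 0.00155 kg/kg → 0.00155 × 29000 / 9.8 = 4.59 mm
PW = 13.22 + 4.32 + 16.06 + 4.59 = 38.19 ≈ 38.2 mm.
Rainfall = ε × PW = 0.58 × 38.2 = 22.2 mm.

PW ≈ 38.2 mm; rainfall ≈ 22.2 mm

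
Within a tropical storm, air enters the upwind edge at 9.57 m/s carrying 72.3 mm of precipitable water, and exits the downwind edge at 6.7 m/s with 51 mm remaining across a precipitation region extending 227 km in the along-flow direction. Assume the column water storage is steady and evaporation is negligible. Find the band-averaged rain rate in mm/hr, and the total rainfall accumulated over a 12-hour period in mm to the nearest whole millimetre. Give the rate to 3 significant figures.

Column moisture flux per unit crosswind length is F = V × PW.
Inflow: F_in = 9.57 × 72.3 = 691.911 mm·m/s
Outflow: F_out = 6.7 × 51 = 341.7 mm·m/s
Steady-state rate R = (F_in − F_out)/L = (691.911 − 341.7) / 227000 m = 1.543e-03 mm/s.
R = 1.543e-03 × 3600 = 5.55 mm/hr.
Over 12 h: total = 5.55 × 12 = 66.6 ≈ 67 mm.

R ≈ 5.55 mm/hr; total ≈ 67 mm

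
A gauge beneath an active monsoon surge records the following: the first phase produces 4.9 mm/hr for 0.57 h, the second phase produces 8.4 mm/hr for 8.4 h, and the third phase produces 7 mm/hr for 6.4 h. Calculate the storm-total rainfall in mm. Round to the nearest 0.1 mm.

Total = Σ Rᵢ Δtᵢ = 4.9 × 0.57 + 8.4 × 8.4 + 7 × 6.4
      = 2.793 + 70.56 + 44.8 = 118.2 mm.

total ≈ 118.2 mm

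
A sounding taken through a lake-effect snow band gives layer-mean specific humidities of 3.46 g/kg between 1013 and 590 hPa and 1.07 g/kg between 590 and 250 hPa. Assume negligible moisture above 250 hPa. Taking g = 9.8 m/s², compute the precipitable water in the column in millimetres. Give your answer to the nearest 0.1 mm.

Precipitable water is the column-integrated vapour mass per unit area: PW = (1/g) Σ q̄ Δp, with q in kg/kg and Δp in Pa (1 kg/m² of water = 1 mm).
Layer 1013–590 hPa: Δp = 423 hPa = 42300 Pa, q̄ = 0.00346 kg/kg → 0.00346 × 42300 / 9.8 = 14.93 mm
Layer 590–250 hPa: Δp = 340 hPa = 34000 Pa, q̄ = 0.00107 kg/kg → 0.00107 × 34000 / 9.8 = 3.71 mm
PW = 14.93 + 3.71 = 18.64 ≈ 18.6 mm.

PW ≈ 18.6 mm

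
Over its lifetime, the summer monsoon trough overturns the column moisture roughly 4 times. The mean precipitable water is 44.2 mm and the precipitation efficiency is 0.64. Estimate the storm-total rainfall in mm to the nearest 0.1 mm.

Each cycle deposits ε × PW = 0.64 × 44.2 = 28.288 mm.
Over 4 cycles: 4 × 28.288 = 113.2 mm.

rainfall ≈ 113.2 mm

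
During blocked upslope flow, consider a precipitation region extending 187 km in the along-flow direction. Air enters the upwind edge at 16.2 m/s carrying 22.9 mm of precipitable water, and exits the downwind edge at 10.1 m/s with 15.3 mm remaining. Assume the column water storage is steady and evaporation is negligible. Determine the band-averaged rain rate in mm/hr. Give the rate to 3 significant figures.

R ≈ 4.17 mm/hr

Column moisture flux per unit crosswind length is F = V × PW.
Inflow: F_in = 16.2 × 22.9 = 370.98 mm·m/s
Outflow: F_out = 10.1 × 15.3 = 154.53 mm·m/s
Steady-state rate R = (F_in − F_out)/L = (370.98 − 154.53) / 187000 m = 1.157e-03 mm/s.
R = 1.157e-03 × 3600 = 4.17 mm/hr.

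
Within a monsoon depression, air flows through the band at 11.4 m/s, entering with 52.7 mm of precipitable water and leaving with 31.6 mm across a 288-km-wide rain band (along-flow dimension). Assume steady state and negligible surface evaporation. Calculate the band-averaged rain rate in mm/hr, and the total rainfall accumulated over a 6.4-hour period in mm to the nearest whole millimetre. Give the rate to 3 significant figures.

Column moisture flux per unit crosswind length is F = V × PW.
Inflow: F_in = 11.4 × 52.7 = 600.78 mm·m/s
Outflow: F_out = 11.4 × 31.6 = 360.24 mm·m/s
Steady-state rate R = (F_in − F_out)/L = (600.78 − 360.24) / 288000 m = 8.352e-04 mm/s.
R = 8.352e-04 × 3600 = 3.01 mm/hr.
Over 6.4 h: total = 3.01 × 6.4 = 19.264 ≈ 19 mm.

R ≈ 3.01 mm/hr; total ≈ 19 mm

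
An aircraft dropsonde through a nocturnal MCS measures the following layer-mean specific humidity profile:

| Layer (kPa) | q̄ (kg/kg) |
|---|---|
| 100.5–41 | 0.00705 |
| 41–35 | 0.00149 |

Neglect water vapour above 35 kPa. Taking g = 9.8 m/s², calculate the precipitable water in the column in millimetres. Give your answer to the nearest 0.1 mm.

PW ≈ 43.7 mm

Precipitable water is the column-integrated vapour mass per unit area: PW = (1/g) Σ q̄ Δp, with q in kg/kg and Δp in Pa (1 kg/m² of water = 1 mm).
Layer 100.5–41 kPa: Δp = 595 hPa = 59500 Pa, q̄ = 0.00705 kg/kg → 0.00705 × 59500 / 9.8 = 42.80 mm
Layer 41–35 kPa: Δp = 60 hPa = 6000 Pa, q̄ = 0.00149 kg/kg → 0.00149 × 6000 / 9.8 = 0.91 mm
PW = 42.80 + 0.91 = 43.71 ≈ 43.7 mm.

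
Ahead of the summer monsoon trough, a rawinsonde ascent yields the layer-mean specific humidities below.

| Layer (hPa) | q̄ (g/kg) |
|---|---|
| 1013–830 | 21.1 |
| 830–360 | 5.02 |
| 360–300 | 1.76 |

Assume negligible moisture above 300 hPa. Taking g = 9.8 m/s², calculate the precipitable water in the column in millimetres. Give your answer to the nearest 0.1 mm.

Precipitable water is the column-integrated vapour mass per unit area: PW = (1/g) Σ q̄ Δp, with q in kg/kg and Δp in Pa (1 kg/m² of water = 1 mm).
Layer 1013–830 hPa: Δp = 183 hPa = 18300 Pa, q̄ = 0.0211 kg/kg → 0.0211 × 18300 / 9.8 = 39.40 mm
Layer 830–360 hPa: Δp = 470 hPa = 47000 Pa, q̄ = 0.00502 kg/kg → 0.00502 × 47000 / 9.8 = 24.08 mm
Layer 360–300 hPa: Δp = 60 hPa = 6000 Pa, q̄ = 0.00176 kg/kg → 0.00176 × 6000 / 9.8 = 1.08 mm
PW = 39.40 + 24.08 + 1.08 = 64.56 ≈ 64.6 mm.

PW ≈ 64.6 mm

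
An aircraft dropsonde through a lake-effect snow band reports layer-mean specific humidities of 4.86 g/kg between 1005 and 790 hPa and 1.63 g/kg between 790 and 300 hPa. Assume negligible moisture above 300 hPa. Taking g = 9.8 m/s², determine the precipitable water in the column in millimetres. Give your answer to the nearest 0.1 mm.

PW ≈ 18.8 mm

Precipitable water is the column-integrated vapour mass per unit area: PW = (1/g) Σ q̄ Δp, with q in kg/kg and Δp in Pa (1 kg/m² of water = 1 mm).
Layer 1005–790 hPa: Δp = 215 hPa = 21500 Pa, q̄ = 0.00486 kg/kg → 0.00486 × 21500 / 9.8 = 10.66 mm
Layer 790–300 hPa: Δp = 490 hPa = 49000 Pa, q̄ = 0.00163 kg/kg → 0.00163 × 49000 / 9.8 = 8.15 mm
PW = 10.66 + 8.15 = 18.81 ≈ 18.8 mm.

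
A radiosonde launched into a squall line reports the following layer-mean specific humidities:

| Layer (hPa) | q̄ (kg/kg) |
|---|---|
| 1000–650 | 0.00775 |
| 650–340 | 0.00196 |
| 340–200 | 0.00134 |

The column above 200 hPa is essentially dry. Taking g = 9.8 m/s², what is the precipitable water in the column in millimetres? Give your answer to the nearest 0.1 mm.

Precipitable water is the column-integrated vapour mass per unit area: PW = (1/g) Σ q̄ Δp, with q in kg/kg and Δp in Pa (1 kg/m² of water = 1 mm).
Layer 1000–650 hPa: Δp = 350 hPa = 35000 Pa, q̄ = 0.00775 kg/kg → 0.00775 × 35000 / 9.8 = 27.68 mm
Layer 650–340 hPa: Δp = 310 hPa = 31000 Pa, q̄ = 0.00196 kg/kg → 0.00196 × 31000 / 9.8 = 6.20 mm
Layer 340–200 hPa: Δp = 140 hPa = 14000 Pa, q̄ = 0.00134 kg/kg → 0.00134 × 14000 / 9.8 = 1.91 mm
PW = 27.68 + 6.20 + 1.91 = 35.79 ≈ 35.8 mm.

PW ≈ 35.8 mm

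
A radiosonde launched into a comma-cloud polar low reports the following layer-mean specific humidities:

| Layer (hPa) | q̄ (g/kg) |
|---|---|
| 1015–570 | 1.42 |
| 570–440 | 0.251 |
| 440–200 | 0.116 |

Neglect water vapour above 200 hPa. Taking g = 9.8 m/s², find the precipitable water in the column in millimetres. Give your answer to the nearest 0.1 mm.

Precipitable water is the column-integrated vapour mass per unit area: PW = (1/g) Σ q̄ Δp, with q in kg/kg and Δp in Pa (1 kg/m² of water = 1 mm).
Layer 1015–570 hPa: Δp = 445 hPa = 44500 Pa, q̄ = 0.00142 kg/kg → 0.00142 × 44500 / 9.8 = 6.45 mm
Layer 570–440 hPa: Δp = 130 hPa = 13000 Pa, q̄ = 0.000251 kg/kg → 0.000251 × 13000 / 9.8 = 0.33 mm
Layer 440–200 hPa: Δp = 240 hPa = 24000 Pa, q̄ = 0.000116 kg/kg → 0.000116 × 24000 / 9.8 = 0.28 mm
PW = 6.45 + 0.33 + 0.28 = 7.06 ≈ 7.1 mm.

PW ≈ 7.1 mm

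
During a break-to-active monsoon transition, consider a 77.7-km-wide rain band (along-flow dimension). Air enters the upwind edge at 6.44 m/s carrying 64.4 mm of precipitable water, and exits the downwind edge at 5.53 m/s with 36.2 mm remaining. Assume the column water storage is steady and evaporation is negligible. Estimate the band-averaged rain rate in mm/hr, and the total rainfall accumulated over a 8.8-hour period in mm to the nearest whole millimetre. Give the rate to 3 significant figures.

R ≈ 9.94 mm/hr; total ≈ 87 mm

Column moisture flux per unit crosswind length is F = V × PW.
Inflow: F_in = 6.44 × 64.4 = 414.736 mm·m/s
Outflow: F_out = 5.53 × 36.2 = 200.186 mm·m/s
Steady-state rate R = (F_in − F_out)/L = (414.736 − 200.186) / 77700 m = 2.761e-03 mm/s.
R = 2.761e-03 × 3600 = 9.94 mm/hr.
Over 8.8 h: total = 9.94 × 8.8 = 87.472 ≈ 87 mm.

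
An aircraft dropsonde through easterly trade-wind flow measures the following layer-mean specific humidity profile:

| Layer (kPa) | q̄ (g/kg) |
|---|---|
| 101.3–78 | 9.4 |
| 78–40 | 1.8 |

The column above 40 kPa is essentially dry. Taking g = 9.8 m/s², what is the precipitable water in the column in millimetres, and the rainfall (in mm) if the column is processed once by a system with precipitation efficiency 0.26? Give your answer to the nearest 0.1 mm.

PW ≈ 29.3 mm; rainfall ≈ 7.6 mm

Precipitable water is the column-integrated vapour mass per unit area: PW = (1/g) Σ q̄ Δp, with q in kg/kg and Δp in Pa (1 kg/m² of water = 1 mm).
Layer 101.3–78 kPa: Δp = 233 hPa = 23300 Pa, q̄ = 0.0094 kg/kg → 0.0094 × 23300 / 9.8 = 22.35 mm
Layer 78–40 kPa: Δp = 380 hPa = 38000 Pa, q̄ = 0.0018 kg/kg → 0.0018 × 38000 / 9.8 = 6.98 mm
PW = 22.35 + 6.98 = 29.33 ≈ 29.3 mm.
Rainfall = ε × PW = 0.26 × 29.3 = 7.6 mm.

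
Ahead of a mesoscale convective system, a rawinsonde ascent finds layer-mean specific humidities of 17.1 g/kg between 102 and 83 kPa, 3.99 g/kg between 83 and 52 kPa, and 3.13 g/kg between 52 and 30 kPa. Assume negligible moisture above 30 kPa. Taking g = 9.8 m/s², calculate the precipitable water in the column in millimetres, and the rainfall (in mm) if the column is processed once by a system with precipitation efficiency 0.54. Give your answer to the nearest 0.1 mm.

PW ≈ 52.8 mm; rainfall ≈ 28.5 mm

Precipitable water is the column-integrated vapour mass per unit area: PW = (1/g) Σ q̄ Δp, with q in kg/kg and Δp in Pa (1 kg/m² of water = 1 mm).
Layer 102–83 kPa: Δp = 190 hPa = 19000 Pa, q̄ = 0.0171 kg/kg → 0.0171 × 19000 / 9.8 = 33.15 mm
Layer 83–52 kPa: Δp = 310 hPa = 31000 Pa, q̄ = 0.00399 kg/kg → 0.00399 × 31000 / 9.8 = 12.62 mm
Layer 52–30 kPa: Δp = 220 hPa = 22000 Pa, q̄ = 0.00313 kg/kg → 0.00313 × 22000 / 9.8 = 7.03 mm
PW = 33.15 + 12.62 + 7.03 = 52.80 ≈ 52.8 mm.
Rainfall = ε × PW = 0.54 × 52.8 = 28.5 mm.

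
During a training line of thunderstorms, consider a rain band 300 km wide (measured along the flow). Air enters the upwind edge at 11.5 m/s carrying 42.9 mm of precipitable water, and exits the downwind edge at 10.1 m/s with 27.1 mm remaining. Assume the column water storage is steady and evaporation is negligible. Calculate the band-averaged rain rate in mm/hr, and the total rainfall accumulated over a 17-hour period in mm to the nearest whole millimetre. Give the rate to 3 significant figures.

Column moisture flux per unit crosswind length is F = V × PW.
Inflow: F_in = 11.5 × 42.9 = 493.35 mm·m/s
Outflow: F_out = 10.1 × 27.1 = 273.71 mm·m/s
Steady-state rate R = (F_in − F_out)/L = (493.35 − 273.71) / 300000 m = 7.321e-04 mm/s.
R = 7.321e-04 × 3600 = 2.64 mm/hr.
Over 17 h: total = 2.64 × 17 = 44.88 ≈ 45 mm.

R ≈ 2.64 mm/hr; total ≈ 45 mm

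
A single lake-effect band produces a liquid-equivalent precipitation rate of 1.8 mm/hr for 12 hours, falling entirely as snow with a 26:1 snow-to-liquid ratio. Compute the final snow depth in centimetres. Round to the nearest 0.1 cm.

Liquid-equivalent depth = 1.8 × 12 = 21.6 mm.
Snow depth = 21.6 mm × 26 = 561.6 mm = 56.2 cm.

snow depth ≈ 56.2 cm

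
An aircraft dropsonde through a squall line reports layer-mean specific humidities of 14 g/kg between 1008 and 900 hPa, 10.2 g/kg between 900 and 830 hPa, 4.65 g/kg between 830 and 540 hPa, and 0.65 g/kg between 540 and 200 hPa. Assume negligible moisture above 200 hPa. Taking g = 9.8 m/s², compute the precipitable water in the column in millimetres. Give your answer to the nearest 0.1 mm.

Precipitable water is the column-integrated vapour mass per unit area: PW = (1/g) Σ q̄ Δp, with q in kg/kg and Δp in Pa (1 kg/m² of water = 1 mm).
Layer 1008–900 hPa: Δp = 108 hPa = 10800 Pa, q̄ = 0.014 kg/kg → 0.014 × 10800 / 9.8 = 15.43 mm
Layer 900–830 hPa: Δp = 70 hPa = 7000 Pa, q̄ = 0.0102 kg/kg → 0.0102 × 7000 / 9.8 = 7.29 mm
Layer 830–540 hPa: Δp = 290 hPa = 29000 Pa, q̄ = 0.00465 kg/kg → 0.00465 × 29000 / 9.8 = 13.76 mm
Layer 540–200 hPa: Δp = 340 hPa = 34000 Pa, q̄ = 0.00065 kg/kg → 0.00065 × 34000 / 9.8 = 2.26 mm
PW = 15.43 + 7.29 + 13.76 + 2.26 = 38.74 ≈ 38.7 mm.

PW ≈ 38.7 mm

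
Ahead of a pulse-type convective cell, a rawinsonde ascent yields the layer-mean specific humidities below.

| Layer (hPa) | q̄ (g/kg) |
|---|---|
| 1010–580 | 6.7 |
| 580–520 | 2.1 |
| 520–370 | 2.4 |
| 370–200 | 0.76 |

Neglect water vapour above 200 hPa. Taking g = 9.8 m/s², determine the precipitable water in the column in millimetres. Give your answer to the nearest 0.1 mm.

PW ≈ 35.7 mm

Precipitable water is the column-integrated vapour mass per unit area: PW = (1/g) Σ q̄ Δp, with q in kg/kg and Δp in Pa (1 kg/m² of water = 1 mm).
Layer 1010–580 hPa: Δp = 430 hPa = 43000 Pa, q̄ = 0.0067 kg/kg → 0.0067 × 43000 / 9.8 = 29.40 mm
Layer 580–520 hPa: Δp = 60 hPa = 6000 Pa, q̄ = 0.0021 kg/kg → 0.0021 × 6000 / 9.8 = 1.29 mm
Layer 520–370 hPa: Δp = 150 hPa = 15000 Pa, q̄ = 0.0024 kg/kg → 0.0024 × 15000 / 9.8 = 3.67 mm
Layer 370–200 hPa: Δp = 170 hPa = 17000 Pa, q̄ = 0.00076 kg/kg → 0.00076 × 17000 / 9.8 = 1.32 mm
PW = 29.40 + 1.29 + 3.67 + 1.32 = 35.68 ≈ 35.7 mm.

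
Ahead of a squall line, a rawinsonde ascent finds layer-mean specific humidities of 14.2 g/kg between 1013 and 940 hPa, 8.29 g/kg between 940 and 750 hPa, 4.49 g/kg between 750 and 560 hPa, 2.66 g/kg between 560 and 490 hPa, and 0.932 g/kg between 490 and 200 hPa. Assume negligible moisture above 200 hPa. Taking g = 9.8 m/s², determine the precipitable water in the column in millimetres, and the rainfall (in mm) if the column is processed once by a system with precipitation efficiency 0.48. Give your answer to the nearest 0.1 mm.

Precipitable water is the column-integrated vapour mass per unit area: PW = (1/g) Σ q̄ Δp, with q in kg/kg and Δp in Pa (1 kg/m² of water = 1 mm).
Layer 1013–940 hPa: Δp = 73 hPa = 7300 Pa, q̄ = 0.0142 kg/kg → 0.0142 × 7300 / 9.8 = 10.58 mm
Layer 940–750 hPa: Δp = 190 hPa = 19000 Pa, q̄ = 0.00829 kg/kg → 0.00829 × 19000 / 9.8 = 16.07 mm
Layer 750–560 hPa: Δp = 190 hPa = 19000 Pa, q̄ = 0.00449 kg/kg → 0.00449 × 19000 / 9.8 = 8.71 mm
Layer 560–490 hPa: Δp = 70 hPa = 7000 Pa, q̄ = 0.00266 kg/kg → 0.00266 × 7000 / 9.8 = 1.90 mm
Layer 490–200 hPa: Δp = 290 hPa = 29000 Pa, q̄ = 0.000932 kg/kg → 0.000932 × 29000 / 9.8 = 2.76 mm
PW = 10.58 + 16.07 + 8.71 + 1.90 + 2.76 = 40.02 ≈ 40.0 mm.
Rainfall = ε × PW = 0.48 × 40.0 = 19.2 mm.

PW ≈ 40.0 mm; rainfall ≈ 19.2 mm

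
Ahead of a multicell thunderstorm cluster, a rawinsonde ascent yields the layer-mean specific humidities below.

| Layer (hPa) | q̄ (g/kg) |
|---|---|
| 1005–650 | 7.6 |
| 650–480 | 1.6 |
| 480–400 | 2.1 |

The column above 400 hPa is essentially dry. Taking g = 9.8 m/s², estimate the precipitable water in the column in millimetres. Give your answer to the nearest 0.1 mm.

PW ≈ 32.0 mm

Precipitable water is the column-integrated vapour mass per unit area: PW = (1/g) Σ q̄ Δp, with q in kg/kg and Δp in Pa (1 kg/m² of water = 1 mm).
Layer 1005–650 hPa: Δp = 355 hPa = 35500 Pa, q̄ = 0.0076 kg/kg → 0.0076 × 35500 / 9.8 = 27.53 mm
Layer 650–480 hPa: Δp = 170 hPa = 17000 Pa, q̄ = 0.0016 kg/kg → 0.0016 × 17000 / 9.8 = 2.78 mm
Layer 480–400 hPa: Δp = 80 hPa = 8000 Pa, q̄ = 0.0021 kg/kg → 0.0021 × 8000 / 9.8 = 1.71 mm
PW = 27.53 + 2.78 + 1.71 = 32.02 ≈ 32.0 mm.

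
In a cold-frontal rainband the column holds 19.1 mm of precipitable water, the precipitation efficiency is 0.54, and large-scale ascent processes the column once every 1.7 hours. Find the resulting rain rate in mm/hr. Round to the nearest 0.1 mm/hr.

Each overturning extracts ε × PW = 0.54 × 19.1 = 10.314 mm.
Rate = ε·PW / τ = 10.314 / 1.7 h = 6.1 mm/hr.

R ≈ 6.1 mm/hr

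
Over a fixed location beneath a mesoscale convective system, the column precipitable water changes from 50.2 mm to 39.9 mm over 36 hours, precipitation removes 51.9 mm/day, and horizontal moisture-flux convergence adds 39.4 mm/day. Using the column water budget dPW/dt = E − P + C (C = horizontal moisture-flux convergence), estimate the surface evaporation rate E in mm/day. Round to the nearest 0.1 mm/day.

E ≈ 5.6 mm/day

dPW/dt = (39.9 − 50.2) mm / (36/24 day) = -6.867 mm/day.
E = dPW/dt + P − C = (-6.867) + 51.9 − (39.4) = 5.6 mm/day.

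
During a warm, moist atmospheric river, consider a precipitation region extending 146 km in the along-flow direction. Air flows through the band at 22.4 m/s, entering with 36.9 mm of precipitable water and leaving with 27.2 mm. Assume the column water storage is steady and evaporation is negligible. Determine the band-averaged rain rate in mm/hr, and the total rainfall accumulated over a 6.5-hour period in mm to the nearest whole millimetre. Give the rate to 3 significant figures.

R ≈ 5.36 mm/hr; total ≈ 35 mm

Column moisture flux per unit crosswind length is F = V × PW.
Inflow: F_in = 22.4 × 36.9 = 826.56 mm·m/s
Outflow: F_out = 22.4 × 27.2 = 609.28 mm·m/s
Steady-state rate R = (F_in − F_out)/L = (826.56 − 609.28) / 146000 m = 1.488e-03 mm/s.
R = 1.488e-03 × 3600 = 5.36 mm/hr.
Over 6.5 h: total = 5.36 × 6.5 = 34.84 ≈ 35 mm.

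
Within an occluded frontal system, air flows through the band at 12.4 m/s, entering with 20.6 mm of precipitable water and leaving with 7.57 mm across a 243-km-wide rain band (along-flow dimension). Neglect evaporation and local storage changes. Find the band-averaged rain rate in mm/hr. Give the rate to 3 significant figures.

R ≈ 2.39 mm/hr

Column moisture flux per unit crosswind length is F = V × PW.
Inflow: F_in = 12.4 × 20.6 = 255.44 mm·m/s
Outflow: F_out = 12.4 × 7.57 = 93.868 mm·m/s
Steady-state rate R = (F_in − F_out)/L = (255.44 − 93.868) / 243000 m = 6.649e-04 mm/s.
R = 6.649e-04 × 3600 = 2.39 mm/hr.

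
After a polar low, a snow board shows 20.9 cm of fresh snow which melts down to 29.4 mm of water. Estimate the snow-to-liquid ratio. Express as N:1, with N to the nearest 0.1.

ratio ≈ 7.1

Ratio = snow depth / SWE = 209 mm / 29.4 mm = 7.1, i.e. 7.1:1.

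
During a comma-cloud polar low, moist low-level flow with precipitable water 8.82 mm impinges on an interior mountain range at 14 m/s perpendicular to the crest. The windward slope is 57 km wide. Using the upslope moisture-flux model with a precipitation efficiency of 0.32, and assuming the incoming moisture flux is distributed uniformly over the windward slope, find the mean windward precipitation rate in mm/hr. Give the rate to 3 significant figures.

Incoming column moisture flux per unit ridge length: F = V × PW = 14 × 8.82 = 123.48 mm·m/s.
Spread over the 57 km slope with efficiency ε = 0.32: R = ε·F/W = 0.32 × 123.48 / 57000 m = 6.932e-04 mm/s.
R = 6.932e-04 × 3600 = 2.50 mm/hr.

R ≈ 2.50 mm/hr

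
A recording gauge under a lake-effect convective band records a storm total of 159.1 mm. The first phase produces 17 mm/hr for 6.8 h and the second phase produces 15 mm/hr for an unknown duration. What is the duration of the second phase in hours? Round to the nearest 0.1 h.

duration ≈ 2.9 h

Known phases: 17 × 6.8 = 115.6 mm.
Remaining depth = 159.1 − 115.6 = 43.5 mm.
Duration = 43.5 / 15 = 2.9 h.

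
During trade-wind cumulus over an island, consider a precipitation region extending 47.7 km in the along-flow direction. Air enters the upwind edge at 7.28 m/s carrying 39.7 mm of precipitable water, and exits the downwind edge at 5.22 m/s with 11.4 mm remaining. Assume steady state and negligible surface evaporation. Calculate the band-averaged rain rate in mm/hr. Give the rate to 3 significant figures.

Column moisture flux per unit crosswind length is F = V × PW.
Inflow: F_in = 7.28 × 39.7 = 289.016 mm·m/s
Outflow: F_out = 5.22 × 11.4 = 59.508 mm·m/s
Steady-state rate R = (F_in − F_out)/L = (289.016 − 59.508) / 47700 m = 4.811e-03 mm/s.
R = 4.811e-03 × 3600 = 17.3 mm/hr.

R ≈ 17.3 mm/hr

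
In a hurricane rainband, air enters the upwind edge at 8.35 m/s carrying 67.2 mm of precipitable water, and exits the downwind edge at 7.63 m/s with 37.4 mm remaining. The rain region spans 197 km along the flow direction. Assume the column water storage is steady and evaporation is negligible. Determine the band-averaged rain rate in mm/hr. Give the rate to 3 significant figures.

Column moisture flux per unit crosswind length is F = V × PW.
Inflow: F_in = 8.35 × 67.2 = 561.12 mm·m/s
Outflow: F_out = 7.63 × 37.4 = 285.362 mm·m/s
Steady-state rate R = (F_in − F_out)/L = (561.12 − 285.362) / 197000 m = 1.400e-03 mm/s.
R = 1.400e-03 × 3600 = 5.04 mm/hr.

R ≈ 5.04 mm/hr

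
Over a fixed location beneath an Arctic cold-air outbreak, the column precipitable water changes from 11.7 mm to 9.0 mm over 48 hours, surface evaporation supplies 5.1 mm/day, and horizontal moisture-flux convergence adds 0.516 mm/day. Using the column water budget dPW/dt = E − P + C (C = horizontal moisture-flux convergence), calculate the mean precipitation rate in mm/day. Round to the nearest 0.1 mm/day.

P ≈ 7.0 mm/day

dPW/dt = (9.0 − 11.7) mm / (48/24 day) = -1.350 mm/day.
P = E + C − dPW/dt = 5.1 + (0.516) − (-1.350) = 7.0 mm/day.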